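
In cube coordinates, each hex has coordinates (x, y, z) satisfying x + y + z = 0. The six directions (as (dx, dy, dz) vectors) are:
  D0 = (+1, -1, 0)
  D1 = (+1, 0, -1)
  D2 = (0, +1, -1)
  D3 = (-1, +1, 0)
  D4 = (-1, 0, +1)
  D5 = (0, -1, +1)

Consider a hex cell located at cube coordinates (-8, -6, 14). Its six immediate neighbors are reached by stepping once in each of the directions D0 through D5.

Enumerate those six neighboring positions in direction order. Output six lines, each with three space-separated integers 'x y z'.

Answer: -7 -7 14
-7 -6 13
-8 -5 13
-9 -5 14
-9 -6 15
-8 -7 15

Derivation:
Center: (-8, -6, 14). Add each direction:
  D0: (-8, -6, 14) + (1, -1, 0) = (-7, -7, 14)
  D1: (-8, -6, 14) + (1, 0, -1) = (-7, -6, 13)
  D2: (-8, -6, 14) + (0, 1, -1) = (-8, -5, 13)
  D3: (-8, -6, 14) + (-1, 1, 0) = (-9, -5, 14)
  D4: (-8, -6, 14) + (-1, 0, 1) = (-9, -6, 15)
  D5: (-8, -6, 14) + (0, -1, 1) = (-8, -7, 15)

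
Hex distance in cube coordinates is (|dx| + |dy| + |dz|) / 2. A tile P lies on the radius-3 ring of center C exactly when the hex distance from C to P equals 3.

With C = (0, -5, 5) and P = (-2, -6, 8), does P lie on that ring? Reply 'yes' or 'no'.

|px - cx| = |-2 - 0| = 2
|py - cy| = |-6 - (-5)| = 1
|pz - cz| = |8 - 5| = 3
distance = (2+1+3)/2 = 6/2 = 3
radius = 3; distance == radius -> yes

Answer: yes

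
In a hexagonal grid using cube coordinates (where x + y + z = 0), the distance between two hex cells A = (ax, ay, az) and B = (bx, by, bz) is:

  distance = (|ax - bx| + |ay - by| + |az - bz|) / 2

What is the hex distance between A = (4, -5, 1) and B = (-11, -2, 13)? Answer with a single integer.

Answer: 15

Derivation:
|ax - bx| = |4 - (-11)| = 15
|ay - by| = |-5 - (-2)| = 3
|az - bz| = |1 - 13| = 12
distance = (15 + 3 + 12) / 2 = 30 / 2 = 15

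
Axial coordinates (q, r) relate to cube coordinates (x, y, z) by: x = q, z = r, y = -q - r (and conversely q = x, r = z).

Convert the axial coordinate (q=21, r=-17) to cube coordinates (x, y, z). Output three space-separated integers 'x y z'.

Answer: 21 -4 -17

Derivation:
x = q = 21
z = r = -17
y = -x - z = -(21) - (-17) = -4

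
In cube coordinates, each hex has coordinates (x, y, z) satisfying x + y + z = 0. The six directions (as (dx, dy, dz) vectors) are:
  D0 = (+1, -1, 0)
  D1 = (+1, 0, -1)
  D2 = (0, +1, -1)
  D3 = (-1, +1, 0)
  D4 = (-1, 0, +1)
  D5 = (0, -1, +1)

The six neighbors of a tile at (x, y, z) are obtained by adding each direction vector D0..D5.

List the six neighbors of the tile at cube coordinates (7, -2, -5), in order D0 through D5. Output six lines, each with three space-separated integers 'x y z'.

Center: (7, -2, -5). Add each direction:
  D0: (7, -2, -5) + (1, -1, 0) = (8, -3, -5)
  D1: (7, -2, -5) + (1, 0, -1) = (8, -2, -6)
  D2: (7, -2, -5) + (0, 1, -1) = (7, -1, -6)
  D3: (7, -2, -5) + (-1, 1, 0) = (6, -1, -5)
  D4: (7, -2, -5) + (-1, 0, 1) = (6, -2, -4)
  D5: (7, -2, -5) + (0, -1, 1) = (7, -3, -4)

Answer: 8 -3 -5
8 -2 -6
7 -1 -6
6 -1 -5
6 -2 -4
7 -3 -4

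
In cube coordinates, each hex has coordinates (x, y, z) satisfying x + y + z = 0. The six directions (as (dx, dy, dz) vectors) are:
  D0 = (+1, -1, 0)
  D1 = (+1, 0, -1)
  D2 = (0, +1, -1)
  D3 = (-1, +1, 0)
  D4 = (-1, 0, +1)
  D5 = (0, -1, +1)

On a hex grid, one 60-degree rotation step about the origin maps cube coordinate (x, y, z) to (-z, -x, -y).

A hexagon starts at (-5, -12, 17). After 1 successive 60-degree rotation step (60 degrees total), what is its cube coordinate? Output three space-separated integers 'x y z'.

Answer: -17 5 12

Derivation:
Start: (-5, -12, 17)
Step 1: (-5, -12, 17) -> (-(17), -(-5), -(-12)) = (-17, 5, 12)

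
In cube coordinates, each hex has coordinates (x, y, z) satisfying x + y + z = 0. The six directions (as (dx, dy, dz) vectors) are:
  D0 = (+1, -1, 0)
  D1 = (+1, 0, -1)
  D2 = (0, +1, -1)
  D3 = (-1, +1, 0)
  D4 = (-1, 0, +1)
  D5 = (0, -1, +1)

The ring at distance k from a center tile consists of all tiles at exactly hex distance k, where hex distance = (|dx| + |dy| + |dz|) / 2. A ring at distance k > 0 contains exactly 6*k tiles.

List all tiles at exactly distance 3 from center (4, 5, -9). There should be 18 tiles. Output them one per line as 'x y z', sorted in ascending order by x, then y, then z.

Walk ring at distance 3 from (4, 5, -9):
Start at center + D4*3 = (1, 5, -6)
  hex 0: (1, 5, -6)
  hex 1: (2, 4, -6)
  hex 2: (3, 3, -6)
  hex 3: (4, 2, -6)
  hex 4: (5, 2, -7)
  hex 5: (6, 2, -8)
  hex 6: (7, 2, -9)
  hex 7: (7, 3, -10)
  hex 8: (7, 4, -11)
  hex 9: (7, 5, -12)
  hex 10: (6, 6, -12)
  hex 11: (5, 7, -12)
  hex 12: (4, 8, -12)
  hex 13: (3, 8, -11)
  hex 14: (2, 8, -10)
  hex 15: (1, 8, -9)
  hex 16: (1, 7, -8)
  hex 17: (1, 6, -7)
Sorted: 18 hexes.

Answer: 1 5 -6
1 6 -7
1 7 -8
1 8 -9
2 4 -6
2 8 -10
3 3 -6
3 8 -11
4 2 -6
4 8 -12
5 2 -7
5 7 -12
6 2 -8
6 6 -12
7 2 -9
7 3 -10
7 4 -11
7 5 -12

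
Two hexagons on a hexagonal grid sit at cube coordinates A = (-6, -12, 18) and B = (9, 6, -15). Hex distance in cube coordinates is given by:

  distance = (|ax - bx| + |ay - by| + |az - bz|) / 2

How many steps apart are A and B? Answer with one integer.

|ax - bx| = |-6 - 9| = 15
|ay - by| = |-12 - 6| = 18
|az - bz| = |18 - (-15)| = 33
distance = (15 + 18 + 33) / 2 = 66 / 2 = 33

Answer: 33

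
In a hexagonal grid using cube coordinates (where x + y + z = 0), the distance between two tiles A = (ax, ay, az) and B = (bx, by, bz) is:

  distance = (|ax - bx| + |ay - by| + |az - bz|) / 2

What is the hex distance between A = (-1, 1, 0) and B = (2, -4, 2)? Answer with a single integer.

Answer: 5

Derivation:
|ax - bx| = |-1 - 2| = 3
|ay - by| = |1 - (-4)| = 5
|az - bz| = |0 - 2| = 2
distance = (3 + 5 + 2) / 2 = 10 / 2 = 5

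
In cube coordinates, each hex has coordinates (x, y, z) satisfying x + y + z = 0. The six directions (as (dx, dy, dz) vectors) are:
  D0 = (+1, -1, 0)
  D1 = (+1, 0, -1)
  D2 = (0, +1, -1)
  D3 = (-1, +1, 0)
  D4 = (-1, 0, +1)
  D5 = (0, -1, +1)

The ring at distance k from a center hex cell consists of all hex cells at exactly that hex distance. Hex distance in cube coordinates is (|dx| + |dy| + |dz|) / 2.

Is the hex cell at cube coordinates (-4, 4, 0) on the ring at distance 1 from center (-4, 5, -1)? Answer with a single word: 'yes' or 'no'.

|px - cx| = |-4 - (-4)| = 0
|py - cy| = |4 - 5| = 1
|pz - cz| = |0 - (-1)| = 1
distance = (0+1+1)/2 = 2/2 = 1
radius = 1; distance == radius -> yes

Answer: yes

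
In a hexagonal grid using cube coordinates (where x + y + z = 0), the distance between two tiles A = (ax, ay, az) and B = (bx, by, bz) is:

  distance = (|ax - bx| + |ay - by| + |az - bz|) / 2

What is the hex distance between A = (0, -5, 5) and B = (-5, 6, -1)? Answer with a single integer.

Answer: 11

Derivation:
|ax - bx| = |0 - (-5)| = 5
|ay - by| = |-5 - 6| = 11
|az - bz| = |5 - (-1)| = 6
distance = (5 + 11 + 6) / 2 = 22 / 2 = 11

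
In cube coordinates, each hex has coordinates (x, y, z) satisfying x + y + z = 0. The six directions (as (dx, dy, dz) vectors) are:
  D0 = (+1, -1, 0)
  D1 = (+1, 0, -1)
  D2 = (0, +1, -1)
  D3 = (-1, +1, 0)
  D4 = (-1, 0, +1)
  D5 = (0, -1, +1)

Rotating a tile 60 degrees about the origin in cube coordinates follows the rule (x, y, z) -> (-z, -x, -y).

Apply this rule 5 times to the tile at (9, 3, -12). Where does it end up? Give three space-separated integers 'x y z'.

Start: (9, 3, -12)
Step 1: (9, 3, -12) -> (-(-12), -(9), -(3)) = (12, -9, -3)
Step 2: (12, -9, -3) -> (-(-3), -(12), -(-9)) = (3, -12, 9)
Step 3: (3, -12, 9) -> (-(9), -(3), -(-12)) = (-9, -3, 12)
Step 4: (-9, -3, 12) -> (-(12), -(-9), -(-3)) = (-12, 9, 3)
Step 5: (-12, 9, 3) -> (-(3), -(-12), -(9)) = (-3, 12, -9)

Answer: -3 12 -9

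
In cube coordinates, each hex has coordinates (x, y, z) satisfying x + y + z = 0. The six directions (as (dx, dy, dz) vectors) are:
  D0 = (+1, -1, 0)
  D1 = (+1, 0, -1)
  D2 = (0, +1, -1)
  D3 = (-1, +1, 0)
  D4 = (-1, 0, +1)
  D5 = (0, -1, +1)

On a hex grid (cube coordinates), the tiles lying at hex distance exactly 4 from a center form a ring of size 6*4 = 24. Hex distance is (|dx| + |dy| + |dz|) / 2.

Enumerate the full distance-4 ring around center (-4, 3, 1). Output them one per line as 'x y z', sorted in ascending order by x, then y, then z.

Answer: -8 3 5
-8 4 4
-8 5 3
-8 6 2
-8 7 1
-7 2 5
-7 7 0
-6 1 5
-6 7 -1
-5 0 5
-5 7 -2
-4 -1 5
-4 7 -3
-3 -1 4
-3 6 -3
-2 -1 3
-2 5 -3
-1 -1 2
-1 4 -3
0 -1 1
0 0 0
0 1 -1
0 2 -2
0 3 -3

Derivation:
Walk ring at distance 4 from (-4, 3, 1):
Start at center + D4*4 = (-8, 3, 5)
  hex 0: (-8, 3, 5)
  hex 1: (-7, 2, 5)
  hex 2: (-6, 1, 5)
  hex 3: (-5, 0, 5)
  hex 4: (-4, -1, 5)
  hex 5: (-3, -1, 4)
  hex 6: (-2, -1, 3)
  hex 7: (-1, -1, 2)
  hex 8: (0, -1, 1)
  hex 9: (0, 0, 0)
  hex 10: (0, 1, -1)
  hex 11: (0, 2, -2)
  hex 12: (0, 3, -3)
  hex 13: (-1, 4, -3)
  hex 14: (-2, 5, -3)
  hex 15: (-3, 6, -3)
  hex 16: (-4, 7, -3)
  hex 17: (-5, 7, -2)
  hex 18: (-6, 7, -1)
  hex 19: (-7, 7, 0)
  hex 20: (-8, 7, 1)
  hex 21: (-8, 6, 2)
  hex 22: (-8, 5, 3)
  hex 23: (-8, 4, 4)
Sorted: 24 hexes.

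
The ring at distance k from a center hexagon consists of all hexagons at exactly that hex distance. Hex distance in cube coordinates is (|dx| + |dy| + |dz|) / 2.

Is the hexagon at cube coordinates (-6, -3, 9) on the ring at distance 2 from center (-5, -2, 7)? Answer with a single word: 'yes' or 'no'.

|px - cx| = |-6 - (-5)| = 1
|py - cy| = |-3 - (-2)| = 1
|pz - cz| = |9 - 7| = 2
distance = (1+1+2)/2 = 4/2 = 2
radius = 2; distance == radius -> yes

Answer: yes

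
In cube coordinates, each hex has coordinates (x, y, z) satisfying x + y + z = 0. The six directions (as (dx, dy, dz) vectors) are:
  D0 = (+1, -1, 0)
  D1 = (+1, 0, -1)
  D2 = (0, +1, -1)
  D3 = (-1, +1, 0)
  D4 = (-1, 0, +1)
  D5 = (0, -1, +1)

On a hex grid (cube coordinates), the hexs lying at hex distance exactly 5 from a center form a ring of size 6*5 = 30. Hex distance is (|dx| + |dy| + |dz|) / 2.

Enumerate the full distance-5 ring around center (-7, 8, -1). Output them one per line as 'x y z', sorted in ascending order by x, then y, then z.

Walk ring at distance 5 from (-7, 8, -1):
Start at center + D4*5 = (-12, 8, 4)
  hex 0: (-12, 8, 4)
  hex 1: (-11, 7, 4)
  hex 2: (-10, 6, 4)
  hex 3: (-9, 5, 4)
  hex 4: (-8, 4, 4)
  hex 5: (-7, 3, 4)
  hex 6: (-6, 3, 3)
  hex 7: (-5, 3, 2)
  hex 8: (-4, 3, 1)
  hex 9: (-3, 3, 0)
  hex 10: (-2, 3, -1)
  hex 11: (-2, 4, -2)
  hex 12: (-2, 5, -3)
  hex 13: (-2, 6, -4)
  hex 14: (-2, 7, -5)
  hex 15: (-2, 8, -6)
  hex 16: (-3, 9, -6)
  hex 17: (-4, 10, -6)
  hex 18: (-5, 11, -6)
  hex 19: (-6, 12, -6)
  hex 20: (-7, 13, -6)
  hex 21: (-8, 13, -5)
  hex 22: (-9, 13, -4)
  hex 23: (-10, 13, -3)
  hex 24: (-11, 13, -2)
  hex 25: (-12, 13, -1)
  hex 26: (-12, 12, 0)
  hex 27: (-12, 11, 1)
  hex 28: (-12, 10, 2)
  hex 29: (-12, 9, 3)
Sorted: 30 hexes.

Answer: -12 8 4
-12 9 3
-12 10 2
-12 11 1
-12 12 0
-12 13 -1
-11 7 4
-11 13 -2
-10 6 4
-10 13 -3
-9 5 4
-9 13 -4
-8 4 4
-8 13 -5
-7 3 4
-7 13 -6
-6 3 3
-6 12 -6
-5 3 2
-5 11 -6
-4 3 1
-4 10 -6
-3 3 0
-3 9 -6
-2 3 -1
-2 4 -2
-2 5 -3
-2 6 -4
-2 7 -5
-2 8 -6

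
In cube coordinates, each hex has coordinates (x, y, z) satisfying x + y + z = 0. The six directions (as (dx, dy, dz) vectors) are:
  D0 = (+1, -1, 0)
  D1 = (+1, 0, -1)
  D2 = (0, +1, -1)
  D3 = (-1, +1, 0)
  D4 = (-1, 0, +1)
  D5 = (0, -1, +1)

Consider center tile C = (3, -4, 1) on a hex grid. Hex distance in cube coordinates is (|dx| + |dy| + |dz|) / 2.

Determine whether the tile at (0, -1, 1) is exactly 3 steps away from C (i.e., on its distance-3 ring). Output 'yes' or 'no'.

|px - cx| = |0 - 3| = 3
|py - cy| = |-1 - (-4)| = 3
|pz - cz| = |1 - 1| = 0
distance = (3+3+0)/2 = 6/2 = 3
radius = 3; distance == radius -> yes

Answer: yes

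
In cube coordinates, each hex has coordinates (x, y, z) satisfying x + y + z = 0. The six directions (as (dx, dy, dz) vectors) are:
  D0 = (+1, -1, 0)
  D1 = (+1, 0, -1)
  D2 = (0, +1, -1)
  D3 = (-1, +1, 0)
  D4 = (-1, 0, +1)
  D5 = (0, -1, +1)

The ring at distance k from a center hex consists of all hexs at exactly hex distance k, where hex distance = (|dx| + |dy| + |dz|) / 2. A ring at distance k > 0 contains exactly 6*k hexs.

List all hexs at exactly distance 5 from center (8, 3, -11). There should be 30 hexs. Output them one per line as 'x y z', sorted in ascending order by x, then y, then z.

Answer: 3 3 -6
3 4 -7
3 5 -8
3 6 -9
3 7 -10
3 8 -11
4 2 -6
4 8 -12
5 1 -6
5 8 -13
6 0 -6
6 8 -14
7 -1 -6
7 8 -15
8 -2 -6
8 8 -16
9 -2 -7
9 7 -16
10 -2 -8
10 6 -16
11 -2 -9
11 5 -16
12 -2 -10
12 4 -16
13 -2 -11
13 -1 -12
13 0 -13
13 1 -14
13 2 -15
13 3 -16

Derivation:
Walk ring at distance 5 from (8, 3, -11):
Start at center + D4*5 = (3, 3, -6)
  hex 0: (3, 3, -6)
  hex 1: (4, 2, -6)
  hex 2: (5, 1, -6)
  hex 3: (6, 0, -6)
  hex 4: (7, -1, -6)
  hex 5: (8, -2, -6)
  hex 6: (9, -2, -7)
  hex 7: (10, -2, -8)
  hex 8: (11, -2, -9)
  hex 9: (12, -2, -10)
  hex 10: (13, -2, -11)
  hex 11: (13, -1, -12)
  hex 12: (13, 0, -13)
  hex 13: (13, 1, -14)
  hex 14: (13, 2, -15)
  hex 15: (13, 3, -16)
  hex 16: (12, 4, -16)
  hex 17: (11, 5, -16)
  hex 18: (10, 6, -16)
  hex 19: (9, 7, -16)
  hex 20: (8, 8, -16)
  hex 21: (7, 8, -15)
  hex 22: (6, 8, -14)
  hex 23: (5, 8, -13)
  hex 24: (4, 8, -12)
  hex 25: (3, 8, -11)
  hex 26: (3, 7, -10)
  hex 27: (3, 6, -9)
  hex 28: (3, 5, -8)
  hex 29: (3, 4, -7)
Sorted: 30 hexes.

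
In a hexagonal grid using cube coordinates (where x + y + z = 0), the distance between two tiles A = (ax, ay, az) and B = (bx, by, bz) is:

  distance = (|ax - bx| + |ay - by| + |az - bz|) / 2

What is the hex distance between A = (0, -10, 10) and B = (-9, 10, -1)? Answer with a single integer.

|ax - bx| = |0 - (-9)| = 9
|ay - by| = |-10 - 10| = 20
|az - bz| = |10 - (-1)| = 11
distance = (9 + 20 + 11) / 2 = 40 / 2 = 20

Answer: 20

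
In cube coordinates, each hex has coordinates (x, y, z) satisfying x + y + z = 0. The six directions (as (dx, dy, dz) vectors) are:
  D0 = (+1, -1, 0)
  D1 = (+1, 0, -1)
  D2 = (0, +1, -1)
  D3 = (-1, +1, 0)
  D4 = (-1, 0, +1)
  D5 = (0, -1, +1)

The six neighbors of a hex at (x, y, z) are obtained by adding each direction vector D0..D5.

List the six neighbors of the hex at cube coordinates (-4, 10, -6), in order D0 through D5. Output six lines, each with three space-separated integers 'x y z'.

Answer: -3 9 -6
-3 10 -7
-4 11 -7
-5 11 -6
-5 10 -5
-4 9 -5

Derivation:
Center: (-4, 10, -6). Add each direction:
  D0: (-4, 10, -6) + (1, -1, 0) = (-3, 9, -6)
  D1: (-4, 10, -6) + (1, 0, -1) = (-3, 10, -7)
  D2: (-4, 10, -6) + (0, 1, -1) = (-4, 11, -7)
  D3: (-4, 10, -6) + (-1, 1, 0) = (-5, 11, -6)
  D4: (-4, 10, -6) + (-1, 0, 1) = (-5, 10, -5)
  D5: (-4, 10, -6) + (0, -1, 1) = (-4, 9, -5)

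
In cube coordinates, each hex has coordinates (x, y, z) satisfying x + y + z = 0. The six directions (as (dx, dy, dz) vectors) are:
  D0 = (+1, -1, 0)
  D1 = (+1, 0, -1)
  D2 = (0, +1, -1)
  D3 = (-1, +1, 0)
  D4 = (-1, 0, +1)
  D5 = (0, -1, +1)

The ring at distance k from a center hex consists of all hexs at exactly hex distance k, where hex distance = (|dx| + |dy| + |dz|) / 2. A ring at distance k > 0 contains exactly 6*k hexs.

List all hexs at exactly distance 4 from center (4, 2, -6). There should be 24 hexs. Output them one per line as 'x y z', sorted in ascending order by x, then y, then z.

Answer: 0 2 -2
0 3 -3
0 4 -4
0 5 -5
0 6 -6
1 1 -2
1 6 -7
2 0 -2
2 6 -8
3 -1 -2
3 6 -9
4 -2 -2
4 6 -10
5 -2 -3
5 5 -10
6 -2 -4
6 4 -10
7 -2 -5
7 3 -10
8 -2 -6
8 -1 -7
8 0 -8
8 1 -9
8 2 -10

Derivation:
Walk ring at distance 4 from (4, 2, -6):
Start at center + D4*4 = (0, 2, -2)
  hex 0: (0, 2, -2)
  hex 1: (1, 1, -2)
  hex 2: (2, 0, -2)
  hex 3: (3, -1, -2)
  hex 4: (4, -2, -2)
  hex 5: (5, -2, -3)
  hex 6: (6, -2, -4)
  hex 7: (7, -2, -5)
  hex 8: (8, -2, -6)
  hex 9: (8, -1, -7)
  hex 10: (8, 0, -8)
  hex 11: (8, 1, -9)
  hex 12: (8, 2, -10)
  hex 13: (7, 3, -10)
  hex 14: (6, 4, -10)
  hex 15: (5, 5, -10)
  hex 16: (4, 6, -10)
  hex 17: (3, 6, -9)
  hex 18: (2, 6, -8)
  hex 19: (1, 6, -7)
  hex 20: (0, 6, -6)
  hex 21: (0, 5, -5)
  hex 22: (0, 4, -4)
  hex 23: (0, 3, -3)
Sorted: 24 hexes.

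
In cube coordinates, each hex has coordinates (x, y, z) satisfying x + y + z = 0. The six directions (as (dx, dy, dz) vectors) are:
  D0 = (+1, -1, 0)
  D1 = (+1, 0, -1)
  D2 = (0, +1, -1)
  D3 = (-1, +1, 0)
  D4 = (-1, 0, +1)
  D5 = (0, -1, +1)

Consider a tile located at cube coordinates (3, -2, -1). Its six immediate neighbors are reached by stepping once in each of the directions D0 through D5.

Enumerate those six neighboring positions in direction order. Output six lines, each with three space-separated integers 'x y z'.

Center: (3, -2, -1). Add each direction:
  D0: (3, -2, -1) + (1, -1, 0) = (4, -3, -1)
  D1: (3, -2, -1) + (1, 0, -1) = (4, -2, -2)
  D2: (3, -2, -1) + (0, 1, -1) = (3, -1, -2)
  D3: (3, -2, -1) + (-1, 1, 0) = (2, -1, -1)
  D4: (3, -2, -1) + (-1, 0, 1) = (2, -2, 0)
  D5: (3, -2, -1) + (0, -1, 1) = (3, -3, 0)

Answer: 4 -3 -1
4 -2 -2
3 -1 -2
2 -1 -1
2 -2 0
3 -3 0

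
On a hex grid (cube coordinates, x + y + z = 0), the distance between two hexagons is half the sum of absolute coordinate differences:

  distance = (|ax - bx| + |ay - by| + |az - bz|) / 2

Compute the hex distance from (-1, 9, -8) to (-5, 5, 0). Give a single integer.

Answer: 8

Derivation:
|ax - bx| = |-1 - (-5)| = 4
|ay - by| = |9 - 5| = 4
|az - bz| = |-8 - 0| = 8
distance = (4 + 4 + 8) / 2 = 16 / 2 = 8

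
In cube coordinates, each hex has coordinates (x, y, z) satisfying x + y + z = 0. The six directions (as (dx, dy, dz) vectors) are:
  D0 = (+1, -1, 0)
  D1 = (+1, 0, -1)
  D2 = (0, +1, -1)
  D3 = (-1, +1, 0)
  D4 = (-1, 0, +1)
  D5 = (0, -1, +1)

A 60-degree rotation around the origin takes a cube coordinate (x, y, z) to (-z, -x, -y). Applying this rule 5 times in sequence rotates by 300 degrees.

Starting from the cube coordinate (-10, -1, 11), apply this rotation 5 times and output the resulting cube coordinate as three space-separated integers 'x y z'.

Answer: 1 -11 10

Derivation:
Start: (-10, -1, 11)
Step 1: (-10, -1, 11) -> (-(11), -(-10), -(-1)) = (-11, 10, 1)
Step 2: (-11, 10, 1) -> (-(1), -(-11), -(10)) = (-1, 11, -10)
Step 3: (-1, 11, -10) -> (-(-10), -(-1), -(11)) = (10, 1, -11)
Step 4: (10, 1, -11) -> (-(-11), -(10), -(1)) = (11, -10, -1)
Step 5: (11, -10, -1) -> (-(-1), -(11), -(-10)) = (1, -11, 10)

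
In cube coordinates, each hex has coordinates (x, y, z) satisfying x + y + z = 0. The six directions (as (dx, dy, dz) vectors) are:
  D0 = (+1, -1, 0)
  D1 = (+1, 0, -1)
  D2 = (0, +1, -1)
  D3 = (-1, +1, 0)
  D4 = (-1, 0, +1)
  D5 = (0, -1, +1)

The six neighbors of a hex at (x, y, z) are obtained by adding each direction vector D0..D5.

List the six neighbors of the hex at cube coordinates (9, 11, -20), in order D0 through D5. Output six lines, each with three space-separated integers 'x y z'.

Answer: 10 10 -20
10 11 -21
9 12 -21
8 12 -20
8 11 -19
9 10 -19

Derivation:
Center: (9, 11, -20). Add each direction:
  D0: (9, 11, -20) + (1, -1, 0) = (10, 10, -20)
  D1: (9, 11, -20) + (1, 0, -1) = (10, 11, -21)
  D2: (9, 11, -20) + (0, 1, -1) = (9, 12, -21)
  D3: (9, 11, -20) + (-1, 1, 0) = (8, 12, -20)
  D4: (9, 11, -20) + (-1, 0, 1) = (8, 11, -19)
  D5: (9, 11, -20) + (0, -1, 1) = (9, 10, -19)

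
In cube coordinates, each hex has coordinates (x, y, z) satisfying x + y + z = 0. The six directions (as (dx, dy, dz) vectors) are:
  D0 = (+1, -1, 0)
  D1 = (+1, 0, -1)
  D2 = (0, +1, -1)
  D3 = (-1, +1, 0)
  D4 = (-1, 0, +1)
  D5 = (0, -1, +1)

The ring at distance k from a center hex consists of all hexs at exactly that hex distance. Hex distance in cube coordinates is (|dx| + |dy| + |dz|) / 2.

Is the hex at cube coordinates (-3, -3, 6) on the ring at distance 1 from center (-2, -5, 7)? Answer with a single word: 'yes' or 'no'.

|px - cx| = |-3 - (-2)| = 1
|py - cy| = |-3 - (-5)| = 2
|pz - cz| = |6 - 7| = 1
distance = (1+2+1)/2 = 4/2 = 2
radius = 1; distance != radius -> no

Answer: no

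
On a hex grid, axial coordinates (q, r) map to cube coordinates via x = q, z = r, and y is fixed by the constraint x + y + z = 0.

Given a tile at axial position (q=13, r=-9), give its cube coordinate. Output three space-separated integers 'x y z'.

x = q = 13
z = r = -9
y = -x - z = -(13) - (-9) = -4

Answer: 13 -4 -9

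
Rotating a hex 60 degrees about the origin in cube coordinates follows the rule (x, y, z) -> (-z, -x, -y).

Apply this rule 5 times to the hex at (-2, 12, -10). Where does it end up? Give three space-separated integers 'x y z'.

Start: (-2, 12, -10)
Step 1: (-2, 12, -10) -> (-(-10), -(-2), -(12)) = (10, 2, -12)
Step 2: (10, 2, -12) -> (-(-12), -(10), -(2)) = (12, -10, -2)
Step 3: (12, -10, -2) -> (-(-2), -(12), -(-10)) = (2, -12, 10)
Step 4: (2, -12, 10) -> (-(10), -(2), -(-12)) = (-10, -2, 12)
Step 5: (-10, -2, 12) -> (-(12), -(-10), -(-2)) = (-12, 10, 2)

Answer: -12 10 2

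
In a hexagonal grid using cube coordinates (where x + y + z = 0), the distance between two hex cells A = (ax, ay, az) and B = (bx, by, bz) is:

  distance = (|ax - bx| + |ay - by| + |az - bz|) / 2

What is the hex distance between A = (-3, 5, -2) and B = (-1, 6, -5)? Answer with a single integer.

|ax - bx| = |-3 - (-1)| = 2
|ay - by| = |5 - 6| = 1
|az - bz| = |-2 - (-5)| = 3
distance = (2 + 1 + 3) / 2 = 6 / 2 = 3

Answer: 3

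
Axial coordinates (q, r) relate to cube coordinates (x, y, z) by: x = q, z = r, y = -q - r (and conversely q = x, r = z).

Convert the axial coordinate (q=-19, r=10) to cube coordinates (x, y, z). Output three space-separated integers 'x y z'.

Answer: -19 9 10

Derivation:
x = q = -19
z = r = 10
y = -x - z = -(-19) - (10) = 9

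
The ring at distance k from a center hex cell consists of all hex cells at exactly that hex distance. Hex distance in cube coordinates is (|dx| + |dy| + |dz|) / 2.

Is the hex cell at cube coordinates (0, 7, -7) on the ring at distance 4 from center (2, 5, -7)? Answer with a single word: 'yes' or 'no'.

Answer: no

Derivation:
|px - cx| = |0 - 2| = 2
|py - cy| = |7 - 5| = 2
|pz - cz| = |-7 - (-7)| = 0
distance = (2+2+0)/2 = 4/2 = 2
radius = 4; distance != radius -> no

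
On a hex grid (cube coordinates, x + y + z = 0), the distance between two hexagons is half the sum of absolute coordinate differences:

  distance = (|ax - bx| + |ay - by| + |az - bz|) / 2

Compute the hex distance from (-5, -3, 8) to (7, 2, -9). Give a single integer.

|ax - bx| = |-5 - 7| = 12
|ay - by| = |-3 - 2| = 5
|az - bz| = |8 - (-9)| = 17
distance = (12 + 5 + 17) / 2 = 34 / 2 = 17

Answer: 17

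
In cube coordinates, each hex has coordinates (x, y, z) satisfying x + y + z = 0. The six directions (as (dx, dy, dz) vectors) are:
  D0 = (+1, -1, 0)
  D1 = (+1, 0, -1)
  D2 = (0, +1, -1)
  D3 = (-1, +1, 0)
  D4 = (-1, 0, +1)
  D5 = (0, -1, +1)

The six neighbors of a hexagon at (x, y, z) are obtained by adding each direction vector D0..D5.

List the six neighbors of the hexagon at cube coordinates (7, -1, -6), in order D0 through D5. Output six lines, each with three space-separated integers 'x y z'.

Center: (7, -1, -6). Add each direction:
  D0: (7, -1, -6) + (1, -1, 0) = (8, -2, -6)
  D1: (7, -1, -6) + (1, 0, -1) = (8, -1, -7)
  D2: (7, -1, -6) + (0, 1, -1) = (7, 0, -7)
  D3: (7, -1, -6) + (-1, 1, 0) = (6, 0, -6)
  D4: (7, -1, -6) + (-1, 0, 1) = (6, -1, -5)
  D5: (7, -1, -6) + (0, -1, 1) = (7, -2, -5)

Answer: 8 -2 -6
8 -1 -7
7 0 -7
6 0 -6
6 -1 -5
7 -2 -5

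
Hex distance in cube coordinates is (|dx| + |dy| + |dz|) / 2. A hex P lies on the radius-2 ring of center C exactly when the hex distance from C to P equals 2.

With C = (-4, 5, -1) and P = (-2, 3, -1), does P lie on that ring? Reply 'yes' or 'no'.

Answer: yes

Derivation:
|px - cx| = |-2 - (-4)| = 2
|py - cy| = |3 - 5| = 2
|pz - cz| = |-1 - (-1)| = 0
distance = (2+2+0)/2 = 4/2 = 2
radius = 2; distance == radius -> yes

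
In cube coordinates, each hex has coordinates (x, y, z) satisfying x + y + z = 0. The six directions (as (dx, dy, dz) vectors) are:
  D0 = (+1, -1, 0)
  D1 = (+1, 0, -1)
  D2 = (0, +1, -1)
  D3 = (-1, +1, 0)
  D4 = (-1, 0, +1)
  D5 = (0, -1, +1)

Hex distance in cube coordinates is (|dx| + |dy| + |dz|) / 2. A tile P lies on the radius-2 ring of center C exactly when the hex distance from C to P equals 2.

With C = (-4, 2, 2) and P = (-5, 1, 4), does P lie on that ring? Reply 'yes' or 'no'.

|px - cx| = |-5 - (-4)| = 1
|py - cy| = |1 - 2| = 1
|pz - cz| = |4 - 2| = 2
distance = (1+1+2)/2 = 4/2 = 2
radius = 2; distance == radius -> yes

Answer: yes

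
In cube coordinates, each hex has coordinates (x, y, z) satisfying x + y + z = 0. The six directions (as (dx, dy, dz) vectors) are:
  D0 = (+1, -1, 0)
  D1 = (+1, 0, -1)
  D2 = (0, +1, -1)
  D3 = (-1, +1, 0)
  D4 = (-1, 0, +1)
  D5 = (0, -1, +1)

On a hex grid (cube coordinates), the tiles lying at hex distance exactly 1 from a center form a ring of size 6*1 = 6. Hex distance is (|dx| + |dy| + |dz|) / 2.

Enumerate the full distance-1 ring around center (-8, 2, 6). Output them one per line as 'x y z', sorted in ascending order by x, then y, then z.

Answer: -9 2 7
-9 3 6
-8 1 7
-8 3 5
-7 1 6
-7 2 5

Derivation:
Walk ring at distance 1 from (-8, 2, 6):
Start at center + D4*1 = (-9, 2, 7)
  hex 0: (-9, 2, 7)
  hex 1: (-8, 1, 7)
  hex 2: (-7, 1, 6)
  hex 3: (-7, 2, 5)
  hex 4: (-8, 3, 5)
  hex 5: (-9, 3, 6)
Sorted: 6 hexes.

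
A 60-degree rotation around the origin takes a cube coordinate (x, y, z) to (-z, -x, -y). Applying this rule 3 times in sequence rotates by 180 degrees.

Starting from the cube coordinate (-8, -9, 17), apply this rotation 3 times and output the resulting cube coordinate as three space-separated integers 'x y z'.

Answer: 8 9 -17

Derivation:
Start: (-8, -9, 17)
Step 1: (-8, -9, 17) -> (-(17), -(-8), -(-9)) = (-17, 8, 9)
Step 2: (-17, 8, 9) -> (-(9), -(-17), -(8)) = (-9, 17, -8)
Step 3: (-9, 17, -8) -> (-(-8), -(-9), -(17)) = (8, 9, -17)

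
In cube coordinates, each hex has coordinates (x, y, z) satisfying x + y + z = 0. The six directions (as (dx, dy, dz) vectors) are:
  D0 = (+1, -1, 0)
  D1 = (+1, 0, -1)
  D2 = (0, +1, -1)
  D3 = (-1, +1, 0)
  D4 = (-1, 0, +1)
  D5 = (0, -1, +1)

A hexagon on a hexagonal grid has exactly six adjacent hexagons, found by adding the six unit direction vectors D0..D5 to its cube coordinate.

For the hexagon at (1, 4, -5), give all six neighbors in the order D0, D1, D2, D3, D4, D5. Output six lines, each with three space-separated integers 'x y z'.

Answer: 2 3 -5
2 4 -6
1 5 -6
0 5 -5
0 4 -4
1 3 -4

Derivation:
Center: (1, 4, -5). Add each direction:
  D0: (1, 4, -5) + (1, -1, 0) = (2, 3, -5)
  D1: (1, 4, -5) + (1, 0, -1) = (2, 4, -6)
  D2: (1, 4, -5) + (0, 1, -1) = (1, 5, -6)
  D3: (1, 4, -5) + (-1, 1, 0) = (0, 5, -5)
  D4: (1, 4, -5) + (-1, 0, 1) = (0, 4, -4)
  D5: (1, 4, -5) + (0, -1, 1) = (1, 3, -4)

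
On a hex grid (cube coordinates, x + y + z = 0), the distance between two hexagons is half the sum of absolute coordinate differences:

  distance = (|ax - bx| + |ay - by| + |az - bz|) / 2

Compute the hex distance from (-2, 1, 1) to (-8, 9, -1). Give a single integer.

Answer: 8

Derivation:
|ax - bx| = |-2 - (-8)| = 6
|ay - by| = |1 - 9| = 8
|az - bz| = |1 - (-1)| = 2
distance = (6 + 8 + 2) / 2 = 16 / 2 = 8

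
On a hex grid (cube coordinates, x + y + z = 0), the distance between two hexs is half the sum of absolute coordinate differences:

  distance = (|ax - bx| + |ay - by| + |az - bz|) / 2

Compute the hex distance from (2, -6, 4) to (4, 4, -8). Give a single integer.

|ax - bx| = |2 - 4| = 2
|ay - by| = |-6 - 4| = 10
|az - bz| = |4 - (-8)| = 12
distance = (2 + 10 + 12) / 2 = 24 / 2 = 12

Answer: 12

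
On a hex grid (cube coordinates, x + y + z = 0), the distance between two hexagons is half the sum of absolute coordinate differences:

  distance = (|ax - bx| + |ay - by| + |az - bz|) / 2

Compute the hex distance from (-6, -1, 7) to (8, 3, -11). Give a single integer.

Answer: 18

Derivation:
|ax - bx| = |-6 - 8| = 14
|ay - by| = |-1 - 3| = 4
|az - bz| = |7 - (-11)| = 18
distance = (14 + 4 + 18) / 2 = 36 / 2 = 18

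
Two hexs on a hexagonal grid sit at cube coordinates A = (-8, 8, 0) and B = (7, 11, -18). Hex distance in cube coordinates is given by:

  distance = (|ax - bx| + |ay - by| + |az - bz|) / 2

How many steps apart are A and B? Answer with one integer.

|ax - bx| = |-8 - 7| = 15
|ay - by| = |8 - 11| = 3
|az - bz| = |0 - (-18)| = 18
distance = (15 + 3 + 18) / 2 = 36 / 2 = 18

Answer: 18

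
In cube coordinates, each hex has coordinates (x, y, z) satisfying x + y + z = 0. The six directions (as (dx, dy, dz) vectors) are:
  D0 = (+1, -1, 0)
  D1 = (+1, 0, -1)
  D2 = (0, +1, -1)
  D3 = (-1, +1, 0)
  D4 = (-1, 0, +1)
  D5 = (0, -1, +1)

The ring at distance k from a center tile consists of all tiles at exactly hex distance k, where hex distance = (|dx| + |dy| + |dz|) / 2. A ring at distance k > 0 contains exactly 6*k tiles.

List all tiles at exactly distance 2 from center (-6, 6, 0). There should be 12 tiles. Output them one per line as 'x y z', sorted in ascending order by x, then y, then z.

Walk ring at distance 2 from (-6, 6, 0):
Start at center + D4*2 = (-8, 6, 2)
  hex 0: (-8, 6, 2)
  hex 1: (-7, 5, 2)
  hex 2: (-6, 4, 2)
  hex 3: (-5, 4, 1)
  hex 4: (-4, 4, 0)
  hex 5: (-4, 5, -1)
  hex 6: (-4, 6, -2)
  hex 7: (-5, 7, -2)
  hex 8: (-6, 8, -2)
  hex 9: (-7, 8, -1)
  hex 10: (-8, 8, 0)
  hex 11: (-8, 7, 1)
Sorted: 12 hexes.

Answer: -8 6 2
-8 7 1
-8 8 0
-7 5 2
-7 8 -1
-6 4 2
-6 8 -2
-5 4 1
-5 7 -2
-4 4 0
-4 5 -1
-4 6 -2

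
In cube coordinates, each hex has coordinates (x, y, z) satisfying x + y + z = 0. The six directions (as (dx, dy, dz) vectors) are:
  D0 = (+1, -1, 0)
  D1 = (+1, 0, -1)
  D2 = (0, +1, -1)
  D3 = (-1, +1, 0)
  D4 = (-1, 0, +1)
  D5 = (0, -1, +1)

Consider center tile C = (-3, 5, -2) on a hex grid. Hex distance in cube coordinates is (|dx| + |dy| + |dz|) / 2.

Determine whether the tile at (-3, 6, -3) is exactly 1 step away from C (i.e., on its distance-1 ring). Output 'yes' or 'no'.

Answer: yes

Derivation:
|px - cx| = |-3 - (-3)| = 0
|py - cy| = |6 - 5| = 1
|pz - cz| = |-3 - (-2)| = 1
distance = (0+1+1)/2 = 2/2 = 1
radius = 1; distance == radius -> yes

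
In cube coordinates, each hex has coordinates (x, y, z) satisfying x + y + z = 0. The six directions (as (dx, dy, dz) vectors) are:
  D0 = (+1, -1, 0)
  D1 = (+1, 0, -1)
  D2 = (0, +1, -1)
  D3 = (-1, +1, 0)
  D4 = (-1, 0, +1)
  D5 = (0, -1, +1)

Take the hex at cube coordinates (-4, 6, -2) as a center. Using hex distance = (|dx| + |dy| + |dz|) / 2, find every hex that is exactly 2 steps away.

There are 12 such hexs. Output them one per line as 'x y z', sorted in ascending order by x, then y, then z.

Answer: -6 6 0
-6 7 -1
-6 8 -2
-5 5 0
-5 8 -3
-4 4 0
-4 8 -4
-3 4 -1
-3 7 -4
-2 4 -2
-2 5 -3
-2 6 -4

Derivation:
Walk ring at distance 2 from (-4, 6, -2):
Start at center + D4*2 = (-6, 6, 0)
  hex 0: (-6, 6, 0)
  hex 1: (-5, 5, 0)
  hex 2: (-4, 4, 0)
  hex 3: (-3, 4, -1)
  hex 4: (-2, 4, -2)
  hex 5: (-2, 5, -3)
  hex 6: (-2, 6, -4)
  hex 7: (-3, 7, -4)
  hex 8: (-4, 8, -4)
  hex 9: (-5, 8, -3)
  hex 10: (-6, 8, -2)
  hex 11: (-6, 7, -1)
Sorted: 12 hexes.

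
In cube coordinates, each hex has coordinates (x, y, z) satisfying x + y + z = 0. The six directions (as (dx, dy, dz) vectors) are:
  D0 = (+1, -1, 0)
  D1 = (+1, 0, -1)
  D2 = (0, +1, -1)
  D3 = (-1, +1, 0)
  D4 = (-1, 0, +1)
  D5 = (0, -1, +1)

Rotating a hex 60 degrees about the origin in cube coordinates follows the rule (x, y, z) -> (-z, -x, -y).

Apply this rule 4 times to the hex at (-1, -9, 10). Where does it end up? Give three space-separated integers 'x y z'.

Start: (-1, -9, 10)
Step 1: (-1, -9, 10) -> (-(10), -(-1), -(-9)) = (-10, 1, 9)
Step 2: (-10, 1, 9) -> (-(9), -(-10), -(1)) = (-9, 10, -1)
Step 3: (-9, 10, -1) -> (-(-1), -(-9), -(10)) = (1, 9, -10)
Step 4: (1, 9, -10) -> (-(-10), -(1), -(9)) = (10, -1, -9)

Answer: 10 -1 -9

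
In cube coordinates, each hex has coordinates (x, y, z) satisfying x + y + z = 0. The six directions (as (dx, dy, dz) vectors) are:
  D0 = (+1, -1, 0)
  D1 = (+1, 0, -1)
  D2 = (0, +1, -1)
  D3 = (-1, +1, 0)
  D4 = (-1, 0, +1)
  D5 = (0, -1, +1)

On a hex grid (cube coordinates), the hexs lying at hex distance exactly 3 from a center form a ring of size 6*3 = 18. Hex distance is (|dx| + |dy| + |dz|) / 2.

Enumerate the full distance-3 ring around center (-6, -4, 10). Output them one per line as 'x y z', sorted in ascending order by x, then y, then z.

Answer: -9 -4 13
-9 -3 12
-9 -2 11
-9 -1 10
-8 -5 13
-8 -1 9
-7 -6 13
-7 -1 8
-6 -7 13
-6 -1 7
-5 -7 12
-5 -2 7
-4 -7 11
-4 -3 7
-3 -7 10
-3 -6 9
-3 -5 8
-3 -4 7

Derivation:
Walk ring at distance 3 from (-6, -4, 10):
Start at center + D4*3 = (-9, -4, 13)
  hex 0: (-9, -4, 13)
  hex 1: (-8, -5, 13)
  hex 2: (-7, -6, 13)
  hex 3: (-6, -7, 13)
  hex 4: (-5, -7, 12)
  hex 5: (-4, -7, 11)
  hex 6: (-3, -7, 10)
  hex 7: (-3, -6, 9)
  hex 8: (-3, -5, 8)
  hex 9: (-3, -4, 7)
  hex 10: (-4, -3, 7)
  hex 11: (-5, -2, 7)
  hex 12: (-6, -1, 7)
  hex 13: (-7, -1, 8)
  hex 14: (-8, -1, 9)
  hex 15: (-9, -1, 10)
  hex 16: (-9, -2, 11)
  hex 17: (-9, -3, 12)
Sorted: 18 hexes.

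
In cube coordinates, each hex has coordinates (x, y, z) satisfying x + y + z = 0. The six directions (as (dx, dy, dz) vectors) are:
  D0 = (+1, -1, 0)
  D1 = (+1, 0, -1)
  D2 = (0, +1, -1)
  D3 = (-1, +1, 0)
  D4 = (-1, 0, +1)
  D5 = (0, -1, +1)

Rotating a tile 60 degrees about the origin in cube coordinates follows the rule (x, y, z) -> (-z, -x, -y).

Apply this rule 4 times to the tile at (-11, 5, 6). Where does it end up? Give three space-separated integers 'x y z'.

Answer: 6 -11 5

Derivation:
Start: (-11, 5, 6)
Step 1: (-11, 5, 6) -> (-(6), -(-11), -(5)) = (-6, 11, -5)
Step 2: (-6, 11, -5) -> (-(-5), -(-6), -(11)) = (5, 6, -11)
Step 3: (5, 6, -11) -> (-(-11), -(5), -(6)) = (11, -5, -6)
Step 4: (11, -5, -6) -> (-(-6), -(11), -(-5)) = (6, -11, 5)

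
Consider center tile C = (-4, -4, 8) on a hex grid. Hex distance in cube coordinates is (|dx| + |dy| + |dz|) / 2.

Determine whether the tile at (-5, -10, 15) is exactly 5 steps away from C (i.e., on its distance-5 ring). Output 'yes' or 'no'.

Answer: no

Derivation:
|px - cx| = |-5 - (-4)| = 1
|py - cy| = |-10 - (-4)| = 6
|pz - cz| = |15 - 8| = 7
distance = (1+6+7)/2 = 14/2 = 7
radius = 5; distance != radius -> no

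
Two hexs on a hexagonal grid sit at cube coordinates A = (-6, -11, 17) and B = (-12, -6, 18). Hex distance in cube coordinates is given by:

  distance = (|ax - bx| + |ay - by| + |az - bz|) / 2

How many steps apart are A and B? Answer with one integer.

|ax - bx| = |-6 - (-12)| = 6
|ay - by| = |-11 - (-6)| = 5
|az - bz| = |17 - 18| = 1
distance = (6 + 5 + 1) / 2 = 12 / 2 = 6

Answer: 6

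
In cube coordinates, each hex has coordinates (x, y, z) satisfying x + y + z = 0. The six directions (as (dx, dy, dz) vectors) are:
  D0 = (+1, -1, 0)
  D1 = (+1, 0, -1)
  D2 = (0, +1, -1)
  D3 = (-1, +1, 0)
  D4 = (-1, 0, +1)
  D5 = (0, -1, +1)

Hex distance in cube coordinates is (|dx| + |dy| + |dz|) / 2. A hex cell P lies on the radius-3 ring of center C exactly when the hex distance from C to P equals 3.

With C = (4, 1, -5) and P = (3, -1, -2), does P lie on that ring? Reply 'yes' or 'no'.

|px - cx| = |3 - 4| = 1
|py - cy| = |-1 - 1| = 2
|pz - cz| = |-2 - (-5)| = 3
distance = (1+2+3)/2 = 6/2 = 3
radius = 3; distance == radius -> yes

Answer: yes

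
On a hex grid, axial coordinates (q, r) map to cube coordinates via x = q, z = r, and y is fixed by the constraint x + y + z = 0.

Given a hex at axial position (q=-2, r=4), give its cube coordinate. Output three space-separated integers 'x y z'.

Answer: -2 -2 4

Derivation:
x = q = -2
z = r = 4
y = -x - z = -(-2) - (4) = -2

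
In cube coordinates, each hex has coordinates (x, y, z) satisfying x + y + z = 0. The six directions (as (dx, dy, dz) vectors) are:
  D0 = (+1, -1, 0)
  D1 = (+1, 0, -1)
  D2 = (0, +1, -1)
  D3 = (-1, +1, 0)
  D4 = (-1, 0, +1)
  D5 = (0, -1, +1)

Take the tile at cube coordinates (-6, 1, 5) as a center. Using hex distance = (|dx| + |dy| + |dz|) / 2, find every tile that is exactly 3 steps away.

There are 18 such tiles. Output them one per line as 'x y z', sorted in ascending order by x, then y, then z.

Answer: -9 1 8
-9 2 7
-9 3 6
-9 4 5
-8 0 8
-8 4 4
-7 -1 8
-7 4 3
-6 -2 8
-6 4 2
-5 -2 7
-5 3 2
-4 -2 6
-4 2 2
-3 -2 5
-3 -1 4
-3 0 3
-3 1 2

Derivation:
Walk ring at distance 3 from (-6, 1, 5):
Start at center + D4*3 = (-9, 1, 8)
  hex 0: (-9, 1, 8)
  hex 1: (-8, 0, 8)
  hex 2: (-7, -1, 8)
  hex 3: (-6, -2, 8)
  hex 4: (-5, -2, 7)
  hex 5: (-4, -2, 6)
  hex 6: (-3, -2, 5)
  hex 7: (-3, -1, 4)
  hex 8: (-3, 0, 3)
  hex 9: (-3, 1, 2)
  hex 10: (-4, 2, 2)
  hex 11: (-5, 3, 2)
  hex 12: (-6, 4, 2)
  hex 13: (-7, 4, 3)
  hex 14: (-8, 4, 4)
  hex 15: (-9, 4, 5)
  hex 16: (-9, 3, 6)
  hex 17: (-9, 2, 7)
Sorted: 18 hexes.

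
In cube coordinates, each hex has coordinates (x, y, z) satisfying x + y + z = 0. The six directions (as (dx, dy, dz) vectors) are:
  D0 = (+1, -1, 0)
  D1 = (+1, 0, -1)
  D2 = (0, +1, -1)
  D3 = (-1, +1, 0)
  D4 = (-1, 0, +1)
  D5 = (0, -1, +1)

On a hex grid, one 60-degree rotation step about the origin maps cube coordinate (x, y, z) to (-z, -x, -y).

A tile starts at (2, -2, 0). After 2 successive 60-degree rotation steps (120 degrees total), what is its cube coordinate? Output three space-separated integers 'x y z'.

Answer: -2 0 2

Derivation:
Start: (2, -2, 0)
Step 1: (2, -2, 0) -> (-(0), -(2), -(-2)) = (0, -2, 2)
Step 2: (0, -2, 2) -> (-(2), -(0), -(-2)) = (-2, 0, 2)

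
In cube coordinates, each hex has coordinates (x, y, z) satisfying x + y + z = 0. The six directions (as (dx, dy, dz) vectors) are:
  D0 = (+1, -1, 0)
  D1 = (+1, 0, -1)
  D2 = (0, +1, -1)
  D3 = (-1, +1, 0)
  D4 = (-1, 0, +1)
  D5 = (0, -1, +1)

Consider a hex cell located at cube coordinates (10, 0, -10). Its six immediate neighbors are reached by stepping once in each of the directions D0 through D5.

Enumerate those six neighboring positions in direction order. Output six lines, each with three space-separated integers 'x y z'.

Center: (10, 0, -10). Add each direction:
  D0: (10, 0, -10) + (1, -1, 0) = (11, -1, -10)
  D1: (10, 0, -10) + (1, 0, -1) = (11, 0, -11)
  D2: (10, 0, -10) + (0, 1, -1) = (10, 1, -11)
  D3: (10, 0, -10) + (-1, 1, 0) = (9, 1, -10)
  D4: (10, 0, -10) + (-1, 0, 1) = (9, 0, -9)
  D5: (10, 0, -10) + (0, -1, 1) = (10, -1, -9)

Answer: 11 -1 -10
11 0 -11
10 1 -11
9 1 -10
9 0 -9
10 -1 -9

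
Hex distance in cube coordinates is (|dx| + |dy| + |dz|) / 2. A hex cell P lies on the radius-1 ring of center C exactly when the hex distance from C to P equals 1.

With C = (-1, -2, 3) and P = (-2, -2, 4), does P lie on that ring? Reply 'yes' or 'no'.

Answer: yes

Derivation:
|px - cx| = |-2 - (-1)| = 1
|py - cy| = |-2 - (-2)| = 0
|pz - cz| = |4 - 3| = 1
distance = (1+0+1)/2 = 2/2 = 1
radius = 1; distance == radius -> yes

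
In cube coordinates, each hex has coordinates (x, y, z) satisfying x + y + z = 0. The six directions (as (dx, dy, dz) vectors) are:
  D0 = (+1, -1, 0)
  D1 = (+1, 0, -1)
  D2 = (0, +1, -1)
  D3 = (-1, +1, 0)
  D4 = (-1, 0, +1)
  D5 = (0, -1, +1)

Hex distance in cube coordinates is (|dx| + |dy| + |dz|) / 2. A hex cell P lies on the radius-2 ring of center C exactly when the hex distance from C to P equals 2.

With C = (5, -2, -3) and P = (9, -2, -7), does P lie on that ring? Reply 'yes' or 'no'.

Answer: no

Derivation:
|px - cx| = |9 - 5| = 4
|py - cy| = |-2 - (-2)| = 0
|pz - cz| = |-7 - (-3)| = 4
distance = (4+0+4)/2 = 8/2 = 4
radius = 2; distance != radius -> no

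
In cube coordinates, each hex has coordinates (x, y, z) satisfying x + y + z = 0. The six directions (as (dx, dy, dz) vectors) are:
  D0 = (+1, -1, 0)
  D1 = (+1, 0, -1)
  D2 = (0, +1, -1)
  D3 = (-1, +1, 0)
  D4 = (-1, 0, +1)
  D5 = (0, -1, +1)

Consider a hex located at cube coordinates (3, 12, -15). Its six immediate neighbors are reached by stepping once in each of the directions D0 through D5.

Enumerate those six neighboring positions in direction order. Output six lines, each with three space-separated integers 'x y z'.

Answer: 4 11 -15
4 12 -16
3 13 -16
2 13 -15
2 12 -14
3 11 -14

Derivation:
Center: (3, 12, -15). Add each direction:
  D0: (3, 12, -15) + (1, -1, 0) = (4, 11, -15)
  D1: (3, 12, -15) + (1, 0, -1) = (4, 12, -16)
  D2: (3, 12, -15) + (0, 1, -1) = (3, 13, -16)
  D3: (3, 12, -15) + (-1, 1, 0) = (2, 13, -15)
  D4: (3, 12, -15) + (-1, 0, 1) = (2, 12, -14)
  D5: (3, 12, -15) + (0, -1, 1) = (3, 11, -14)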